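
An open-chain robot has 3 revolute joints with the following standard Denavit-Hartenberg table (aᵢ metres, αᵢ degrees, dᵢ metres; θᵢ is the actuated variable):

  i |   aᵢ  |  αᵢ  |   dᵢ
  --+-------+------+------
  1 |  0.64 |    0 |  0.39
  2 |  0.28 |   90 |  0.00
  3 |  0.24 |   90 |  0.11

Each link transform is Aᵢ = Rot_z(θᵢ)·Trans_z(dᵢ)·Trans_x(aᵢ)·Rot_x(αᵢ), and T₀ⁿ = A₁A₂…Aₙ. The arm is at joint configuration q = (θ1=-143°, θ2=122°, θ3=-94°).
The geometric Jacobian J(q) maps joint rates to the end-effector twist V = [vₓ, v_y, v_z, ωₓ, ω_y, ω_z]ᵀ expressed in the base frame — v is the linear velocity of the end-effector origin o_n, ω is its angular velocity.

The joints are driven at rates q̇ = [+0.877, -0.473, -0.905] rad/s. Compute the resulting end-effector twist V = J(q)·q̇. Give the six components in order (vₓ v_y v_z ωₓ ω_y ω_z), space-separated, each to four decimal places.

0.2151 -0.2872 0.0152 0.3243 0.8449 0.4040

o_n = [-0.3048, -0.5822, 0.1506]
J₁: ẑ×o_n = [0.5822, -0.3048, 0.0000], ω = ẑ
J2: z=[0.0000, 0.0000, 1.0000] o=[-0.5111, -0.3852, 0.3900] → [0.1970, 0.2064, -0.0000, 0.0000, 0.0000, 1.0000]
J3: z=[-0.3584, -0.9336, 0.0000] o=[-0.2497, -0.4855, 0.3900] → [0.2235, -0.0858, -0.0167, -0.3584, -0.9336, 0.0000]
V = J·q̇ = [0.2151, -0.2872, 0.0152, 0.3243, 0.8449, 0.4040]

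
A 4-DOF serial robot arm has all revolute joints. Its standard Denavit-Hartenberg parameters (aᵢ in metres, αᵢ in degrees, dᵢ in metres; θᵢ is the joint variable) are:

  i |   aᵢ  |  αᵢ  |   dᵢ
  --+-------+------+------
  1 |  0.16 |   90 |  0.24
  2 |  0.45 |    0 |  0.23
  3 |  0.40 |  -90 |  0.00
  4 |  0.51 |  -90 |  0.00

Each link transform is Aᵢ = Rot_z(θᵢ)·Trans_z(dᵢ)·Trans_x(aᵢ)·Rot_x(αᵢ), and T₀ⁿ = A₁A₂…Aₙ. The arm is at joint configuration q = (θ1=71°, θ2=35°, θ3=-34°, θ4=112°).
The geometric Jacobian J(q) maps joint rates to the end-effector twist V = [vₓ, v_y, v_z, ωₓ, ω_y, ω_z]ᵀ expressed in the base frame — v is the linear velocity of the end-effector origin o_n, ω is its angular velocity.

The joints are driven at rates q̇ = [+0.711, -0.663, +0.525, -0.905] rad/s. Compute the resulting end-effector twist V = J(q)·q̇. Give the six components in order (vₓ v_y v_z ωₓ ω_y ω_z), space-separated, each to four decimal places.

o_n = [0.0105, 0.7764, 0.5018]
J₁: ẑ×o_n = [-0.7764, 0.0105, 0.0000], ω = ẑ
J2: z=[0.9455, -0.3256, 0.0000] o=[0.0521, 0.1513, 0.2400] → [-0.0852, -0.2475, 0.5775, 0.9455, -0.3256, 0.0000]
J3: z=[0.9455, -0.3256, 0.0000] o=[0.3896, 0.4249, 0.4981] → [-0.0012, -0.0034, 0.2089, 0.9455, -0.3256, 0.0000]
J4: z=[-0.0057, -0.0165, 0.9998] o=[0.5198, 0.8031, 0.5051] → [0.0267, -0.5092, -0.0083, -0.0057, -0.0165, 0.9998]
V = J·q̇ = [-0.5203, 0.6306, -0.2658, -0.1253, 0.0599, -0.1939]

-0.5203 0.6306 -0.2658 -0.1253 0.0599 -0.1939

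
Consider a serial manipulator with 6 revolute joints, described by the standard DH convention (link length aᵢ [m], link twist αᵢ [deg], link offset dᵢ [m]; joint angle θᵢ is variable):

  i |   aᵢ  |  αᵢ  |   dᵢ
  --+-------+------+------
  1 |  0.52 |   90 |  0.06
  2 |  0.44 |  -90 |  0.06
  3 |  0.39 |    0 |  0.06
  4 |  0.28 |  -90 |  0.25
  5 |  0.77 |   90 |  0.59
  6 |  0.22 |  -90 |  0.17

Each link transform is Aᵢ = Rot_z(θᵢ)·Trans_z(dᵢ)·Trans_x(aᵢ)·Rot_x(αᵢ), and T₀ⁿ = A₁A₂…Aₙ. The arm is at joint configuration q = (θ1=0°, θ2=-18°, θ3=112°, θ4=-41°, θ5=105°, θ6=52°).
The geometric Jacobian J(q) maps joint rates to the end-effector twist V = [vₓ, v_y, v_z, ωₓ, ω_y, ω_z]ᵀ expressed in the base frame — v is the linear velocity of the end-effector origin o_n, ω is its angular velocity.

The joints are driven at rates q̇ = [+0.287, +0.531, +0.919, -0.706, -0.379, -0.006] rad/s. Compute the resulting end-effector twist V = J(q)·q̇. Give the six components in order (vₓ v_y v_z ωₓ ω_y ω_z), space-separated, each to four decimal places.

-0.2732 0.0523 -0.2108 0.4053 -0.6599 0.3809

o_n = [-0.0100, 0.7486, -0.4077]
J₁: ẑ×o_n = [-0.7486, -0.0100, 0.0000], ω = ẑ
J2: z=[0.0000, -1.0000, 0.0000] o=[0.5200, 0.0000, 0.0600] → [0.4677, -0.0000, -0.5300, 0.0000, -1.0000, 0.0000]
J3: z=[0.3090, -0.0000, 0.9511] o=[0.9385, -0.0600, -0.0760] → [-0.7690, -0.7995, 0.2499, 0.3090, -0.0000, 0.9511]
J4: z=[0.3090, -0.0000, 0.9511] o=[0.8181, 0.3016, 0.0262] → [-0.4251, -0.6534, 0.1381, 0.3090, -0.0000, 0.9511]
J5: z=[-0.8992, 0.3256, 0.2922] o=[0.9820, 0.5663, 0.2358] → [-0.2628, -0.8685, 0.1591, -0.8992, 0.3256, 0.2922]
J6: z=[0.2191, 0.9133, -0.3433] o=[0.1599, 0.5700, -0.2791] → [-0.0562, 0.0865, 0.1943, 0.2191, 0.9133, -0.3433]
V = J·q̇ = [-0.2732, 0.0523, -0.2108, 0.4053, -0.6599, 0.3809]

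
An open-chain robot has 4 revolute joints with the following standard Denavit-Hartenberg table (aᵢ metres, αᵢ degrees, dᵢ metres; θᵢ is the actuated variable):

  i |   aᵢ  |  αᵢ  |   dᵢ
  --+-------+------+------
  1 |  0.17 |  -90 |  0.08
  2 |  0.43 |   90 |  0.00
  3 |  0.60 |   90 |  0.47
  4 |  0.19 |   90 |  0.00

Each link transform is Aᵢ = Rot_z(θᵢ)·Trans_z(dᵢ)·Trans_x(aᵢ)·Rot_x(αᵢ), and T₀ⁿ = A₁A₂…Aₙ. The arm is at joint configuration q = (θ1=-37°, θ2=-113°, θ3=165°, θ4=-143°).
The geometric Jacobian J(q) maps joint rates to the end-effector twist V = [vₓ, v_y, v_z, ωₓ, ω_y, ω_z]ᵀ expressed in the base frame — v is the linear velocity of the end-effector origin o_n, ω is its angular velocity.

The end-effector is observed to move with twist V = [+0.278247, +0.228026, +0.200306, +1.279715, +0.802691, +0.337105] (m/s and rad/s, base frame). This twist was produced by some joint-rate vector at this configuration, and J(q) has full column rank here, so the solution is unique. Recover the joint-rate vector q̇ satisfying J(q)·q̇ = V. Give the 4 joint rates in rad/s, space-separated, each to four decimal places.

-0.1540 0.5100 -0.6880 0.9330

o_n = [-0.0549, 0.1867, -0.0617]
J₁: ẑ×o_n = [-0.1867, -0.0549, 0.0000], ω = ẑ
J2: z=[0.6018, 0.7986, 0.0000] o=[0.1358, -0.1023, 0.0800] → [-0.1132, 0.0853, 0.3262, 0.6018, 0.7986, 0.0000]
J3: z=[-0.7351, 0.5540, -0.3907] o=[0.0016, -0.0012, 0.4758] → [-0.2244, -0.3731, -0.1068, -0.7351, 0.5540, -0.3907]
J4: z=[0.5005, 0.8323, 0.2382] o=[-0.0696, 0.2469, -0.2413] → [0.1638, -0.0864, -0.0424, 0.5005, 0.8323, 0.2382]
q̇ = J⁺·V = [-0.1540, 0.5100, -0.6880, 0.9330]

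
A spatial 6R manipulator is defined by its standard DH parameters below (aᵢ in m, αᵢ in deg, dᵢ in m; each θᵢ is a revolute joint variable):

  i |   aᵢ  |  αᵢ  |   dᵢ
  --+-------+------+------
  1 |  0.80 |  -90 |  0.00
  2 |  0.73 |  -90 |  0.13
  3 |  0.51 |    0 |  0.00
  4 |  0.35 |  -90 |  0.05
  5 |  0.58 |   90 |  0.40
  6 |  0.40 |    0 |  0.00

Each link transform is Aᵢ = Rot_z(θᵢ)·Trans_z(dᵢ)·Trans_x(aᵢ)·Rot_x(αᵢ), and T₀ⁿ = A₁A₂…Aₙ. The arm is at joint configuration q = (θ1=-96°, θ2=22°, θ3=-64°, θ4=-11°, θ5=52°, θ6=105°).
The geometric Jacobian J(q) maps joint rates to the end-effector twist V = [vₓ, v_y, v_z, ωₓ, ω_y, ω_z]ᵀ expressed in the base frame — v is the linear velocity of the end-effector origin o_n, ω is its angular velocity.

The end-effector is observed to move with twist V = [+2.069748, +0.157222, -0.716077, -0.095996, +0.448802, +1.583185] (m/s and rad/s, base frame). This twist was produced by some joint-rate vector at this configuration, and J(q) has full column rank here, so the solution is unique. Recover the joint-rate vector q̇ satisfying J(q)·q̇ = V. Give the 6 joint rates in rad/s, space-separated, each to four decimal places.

0.5780 0.3540 0.5340 -0.7700 -0.6260 -0.8650

o_n = [0.7222, -2.7553, -0.4024]
J₁: ẑ×o_n = [2.7553, 0.7222, -0.0000], ω = ẑ
J2: z=[0.9945, -0.1045, 0.0000] o=[-0.0836, -0.7956, 0.0000] → [0.0421, 0.4002, -1.8647, 0.9945, -0.1045, 0.0000]
J3: z=[0.0392, 0.3726, -0.9272] o=[-0.0251, -1.4823, -0.2735] → [-1.2283, -0.6879, -0.3283, 0.0392, 0.3726, -0.9272]
J4: z=[0.0392, 0.3726, -0.9272] o=[0.4091, -1.7364, -0.3572] → [-0.9615, -0.2885, -0.1565, 0.0392, 0.3726, -0.9272]
J5: z=[-0.3510, -0.8636, -0.3618] o=[0.7385, -1.8367, -0.4375] → [-0.3628, 0.0182, 0.3084, -0.3510, -0.8636, -0.3618]
J6: z=[0.7613, -0.0383, -0.6472] o=[0.9143, -2.4737, -0.1931] → [-0.1743, 0.2836, -0.2218, 0.7613, -0.0383, -0.6472]
q̇ = J⁺·V = [0.5780, 0.3540, 0.5340, -0.7700, -0.6260, -0.8650]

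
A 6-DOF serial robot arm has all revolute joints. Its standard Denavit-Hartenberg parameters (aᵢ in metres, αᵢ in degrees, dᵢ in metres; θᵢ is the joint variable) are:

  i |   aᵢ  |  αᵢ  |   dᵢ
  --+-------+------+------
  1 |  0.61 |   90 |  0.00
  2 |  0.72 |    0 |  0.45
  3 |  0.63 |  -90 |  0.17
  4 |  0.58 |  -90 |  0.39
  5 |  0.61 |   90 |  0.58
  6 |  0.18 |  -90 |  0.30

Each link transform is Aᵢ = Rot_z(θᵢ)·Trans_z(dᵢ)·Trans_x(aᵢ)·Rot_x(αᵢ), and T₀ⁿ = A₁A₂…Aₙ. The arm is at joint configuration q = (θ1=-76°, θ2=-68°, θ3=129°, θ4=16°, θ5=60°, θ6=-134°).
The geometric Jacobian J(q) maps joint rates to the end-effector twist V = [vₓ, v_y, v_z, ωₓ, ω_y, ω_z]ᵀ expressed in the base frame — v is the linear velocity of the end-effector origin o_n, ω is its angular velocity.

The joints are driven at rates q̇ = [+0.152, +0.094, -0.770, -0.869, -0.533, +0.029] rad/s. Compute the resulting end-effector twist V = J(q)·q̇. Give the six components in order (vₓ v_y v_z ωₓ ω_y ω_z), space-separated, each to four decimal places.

-0.2352 -1.2382 0.3971 0.3664 -0.7644 -0.1127

o_n = [0.4769, -1.4521, 0.7429]
J₁: ẑ×o_n = [1.4521, 0.4769, -0.0000], ω = ẑ
J2: z=[-0.9703, -0.2419, 0.0000] o=[0.1476, -0.5919, 0.0000] → [-0.1797, 0.7209, 0.9144, -0.9703, -0.2419, 0.0000]
J3: z=[-0.9703, -0.2419, 0.0000] o=[-0.2238, -0.9625, -0.6676] → [-0.3412, 1.3686, 0.6446, -0.9703, -0.2419, 0.0000]
J4: z=[-0.2116, 0.8486, 0.4848] o=[-0.3149, -1.2999, -0.1166] → [0.8032, 0.5657, -0.6397, -0.2116, 0.8486, 0.4848]
J5: z=[0.9004, 0.3622, -0.2411] o=[-0.1769, -1.1926, 0.5601] → [0.0036, -0.3222, -0.4705, 0.9004, 0.3622, -0.2411]
J6: z=[0.2235, 0.0905, 0.9705] o=[0.5731, -1.5484, 0.4206] → [-0.0642, -0.1654, 0.0302, 0.2235, 0.0905, 0.9705]
V = J·q̇ = [-0.2352, -1.2382, 0.3971, 0.3664, -0.7644, -0.1127]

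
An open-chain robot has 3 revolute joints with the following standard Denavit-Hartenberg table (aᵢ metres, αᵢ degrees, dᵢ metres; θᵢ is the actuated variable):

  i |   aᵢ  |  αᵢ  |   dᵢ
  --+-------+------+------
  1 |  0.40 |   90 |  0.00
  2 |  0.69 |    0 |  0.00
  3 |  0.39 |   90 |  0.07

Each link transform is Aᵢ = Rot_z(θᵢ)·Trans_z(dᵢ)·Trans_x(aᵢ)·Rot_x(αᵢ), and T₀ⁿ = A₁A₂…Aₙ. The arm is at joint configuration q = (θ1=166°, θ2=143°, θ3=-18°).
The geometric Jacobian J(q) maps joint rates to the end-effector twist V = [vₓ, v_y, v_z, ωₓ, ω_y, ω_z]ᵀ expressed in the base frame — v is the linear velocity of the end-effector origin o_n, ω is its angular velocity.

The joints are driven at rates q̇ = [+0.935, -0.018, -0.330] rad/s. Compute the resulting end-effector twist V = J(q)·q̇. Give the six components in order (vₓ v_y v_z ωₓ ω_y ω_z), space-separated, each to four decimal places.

o_n = [0.3806, -0.0227, 0.7347]
J₁: ẑ×o_n = [0.0227, 0.3806, -0.0000], ω = ẑ
J2: z=[0.2419, 0.9703, 0.0000] o=[-0.3881, 0.0968, 0.0000] → [0.7129, -0.1777, -0.7748, 0.2419, 0.9703, 0.0000]
J3: z=[0.2419, 0.9703, 0.0000] o=[0.1466, -0.0365, 0.4153] → [0.3100, -0.0773, -0.2237, 0.2419, 0.9703, 0.0000]
V = J·q̇ = [-0.0939, 0.3845, 0.0878, -0.0842, -0.3377, 0.9350]

-0.0939 0.3845 0.0878 -0.0842 -0.3377 0.9350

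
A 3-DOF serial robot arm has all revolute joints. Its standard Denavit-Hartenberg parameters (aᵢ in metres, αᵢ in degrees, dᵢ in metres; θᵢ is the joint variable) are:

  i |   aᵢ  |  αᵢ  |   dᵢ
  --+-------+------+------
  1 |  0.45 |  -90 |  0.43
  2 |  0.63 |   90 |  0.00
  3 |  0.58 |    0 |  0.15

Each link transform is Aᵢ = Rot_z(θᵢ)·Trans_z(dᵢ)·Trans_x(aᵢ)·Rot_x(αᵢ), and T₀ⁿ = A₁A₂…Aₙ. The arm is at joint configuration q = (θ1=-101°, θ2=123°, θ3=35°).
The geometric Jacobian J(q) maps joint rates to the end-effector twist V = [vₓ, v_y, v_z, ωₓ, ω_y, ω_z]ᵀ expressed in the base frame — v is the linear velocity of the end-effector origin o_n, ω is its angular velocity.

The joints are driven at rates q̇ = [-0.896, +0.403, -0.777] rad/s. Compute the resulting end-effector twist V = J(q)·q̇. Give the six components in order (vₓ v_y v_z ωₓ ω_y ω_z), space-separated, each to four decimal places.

o_n = [0.3315, -0.0379, -0.5785]
J₁: ẑ×o_n = [0.0379, 0.3315, -0.0000], ω = ẑ
J2: z=[0.9816, -0.1908, 0.0000] o=[-0.0859, -0.4417, 0.4300] → [0.1924, 0.9900, 0.4761, 0.9816, -0.1908, 0.0000]
J3: z=[-0.1600, -0.8233, -0.5446] o=[-0.0204, -0.1049, -0.0984] → [0.4318, -0.2685, 0.2790, -0.1600, -0.8233, -0.5446]
V = J·q̇ = [-0.2919, 0.3105, -0.0249, 0.5199, 0.5628, -0.4728]

-0.2919 0.3105 -0.0249 0.5199 0.5628 -0.4728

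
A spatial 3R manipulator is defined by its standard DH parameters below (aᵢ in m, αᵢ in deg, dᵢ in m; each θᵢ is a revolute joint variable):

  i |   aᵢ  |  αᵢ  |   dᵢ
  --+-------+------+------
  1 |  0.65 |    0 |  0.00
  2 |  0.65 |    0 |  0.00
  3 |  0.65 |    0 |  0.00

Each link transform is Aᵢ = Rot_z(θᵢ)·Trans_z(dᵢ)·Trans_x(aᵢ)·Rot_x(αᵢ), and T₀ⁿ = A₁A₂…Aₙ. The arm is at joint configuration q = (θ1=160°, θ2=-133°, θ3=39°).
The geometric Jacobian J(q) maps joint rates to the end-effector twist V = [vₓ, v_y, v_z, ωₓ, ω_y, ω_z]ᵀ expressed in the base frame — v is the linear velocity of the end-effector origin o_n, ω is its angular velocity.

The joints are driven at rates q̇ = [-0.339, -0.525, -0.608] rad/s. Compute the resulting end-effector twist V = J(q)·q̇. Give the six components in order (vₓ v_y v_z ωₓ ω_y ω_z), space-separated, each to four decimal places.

1.2044 -0.6825 0.0000 0.0000 0.0000 -1.4720

o_n = [0.2327, 1.1112, 0.0000]
J₁: ẑ×o_n = [-1.1112, 0.2327, 0.0000], ω = ẑ
J2: z=[0.0000, 0.0000, 1.0000] o=[-0.6108, 0.2223, 0.0000] → [-0.8889, 0.8435, 0.0000, 0.0000, 0.0000, 1.0000]
J3: z=[0.0000, 0.0000, 1.0000] o=[-0.0316, 0.5174, 0.0000] → [-0.5938, 0.2644, 0.0000, 0.0000, 0.0000, 1.0000]
V = J·q̇ = [1.2044, -0.6825, 0.0000, 0.0000, 0.0000, -1.4720]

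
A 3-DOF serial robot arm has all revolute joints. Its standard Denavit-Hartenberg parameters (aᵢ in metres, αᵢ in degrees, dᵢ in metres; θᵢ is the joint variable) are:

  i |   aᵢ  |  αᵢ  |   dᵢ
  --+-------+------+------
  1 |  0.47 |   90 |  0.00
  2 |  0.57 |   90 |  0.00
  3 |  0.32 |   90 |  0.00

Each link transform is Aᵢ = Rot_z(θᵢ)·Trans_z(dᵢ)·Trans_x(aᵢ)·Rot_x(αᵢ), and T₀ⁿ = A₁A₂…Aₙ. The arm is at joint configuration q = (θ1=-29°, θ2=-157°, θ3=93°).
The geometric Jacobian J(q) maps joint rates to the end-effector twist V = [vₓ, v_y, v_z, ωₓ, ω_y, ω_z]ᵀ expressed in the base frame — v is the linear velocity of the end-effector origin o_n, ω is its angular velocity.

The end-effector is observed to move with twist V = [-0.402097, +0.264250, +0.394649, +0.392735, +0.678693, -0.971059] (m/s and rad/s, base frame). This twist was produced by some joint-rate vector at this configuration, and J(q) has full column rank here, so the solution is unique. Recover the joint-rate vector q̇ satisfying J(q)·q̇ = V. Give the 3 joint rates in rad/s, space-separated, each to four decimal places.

-0.9370 -0.7840 -0.0370

o_n = [-0.1893, -0.2605, -0.2162]
J₁: ẑ×o_n = [0.2605, -0.1893, 0.0000], ω = ẑ
J2: z=[-0.4848, -0.8746, 0.0000] o=[0.4111, -0.2279, 0.0000] → [0.1891, -0.1048, -0.5093, -0.4848, -0.8746, 0.0000]
J3: z=[-0.3417, 0.1894, 0.9205] o=[-0.0478, 0.0265, -0.2227] → [0.2654, -0.1280, 0.1249, -0.3417, 0.1894, 0.9205]
q̇ = J⁺·V = [-0.9370, -0.7840, -0.0370]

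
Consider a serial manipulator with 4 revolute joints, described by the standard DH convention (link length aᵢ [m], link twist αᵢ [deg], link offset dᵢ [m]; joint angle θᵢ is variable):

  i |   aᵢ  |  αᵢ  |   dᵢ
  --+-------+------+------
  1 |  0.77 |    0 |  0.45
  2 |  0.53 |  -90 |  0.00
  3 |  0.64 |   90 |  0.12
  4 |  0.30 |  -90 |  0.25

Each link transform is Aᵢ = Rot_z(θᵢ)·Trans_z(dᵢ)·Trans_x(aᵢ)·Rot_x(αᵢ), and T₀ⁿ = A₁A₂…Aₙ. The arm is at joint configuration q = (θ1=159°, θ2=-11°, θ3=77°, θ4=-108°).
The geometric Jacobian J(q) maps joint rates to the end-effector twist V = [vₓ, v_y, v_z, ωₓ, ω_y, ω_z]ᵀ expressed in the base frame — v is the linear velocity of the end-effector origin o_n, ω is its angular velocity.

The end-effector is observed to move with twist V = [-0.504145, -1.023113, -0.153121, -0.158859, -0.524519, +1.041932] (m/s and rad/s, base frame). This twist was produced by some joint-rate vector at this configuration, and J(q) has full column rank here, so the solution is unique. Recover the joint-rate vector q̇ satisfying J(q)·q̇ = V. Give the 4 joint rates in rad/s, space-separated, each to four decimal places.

0.2080 0.8670 0.5290 -0.1470

o_n = [-1.3917, 0.8913, -0.0270]
J₁: ẑ×o_n = [-0.8913, -1.3917, 0.0000], ω = ẑ
J2: z=[0.0000, 0.0000, 1.0000] o=[-0.7189, 0.2759, 0.4500] → [-0.6154, -0.6728, 0.0000, 0.0000, 0.0000, 1.0000]
J3: z=[-0.5299, -0.8480, 0.0000] o=[-1.1683, 0.5568, 0.4500] → [0.4045, -0.2528, -0.3667, -0.5299, -0.8480, 0.0000]
J4: z=[-0.8263, 0.5163, 0.2250] o=[-1.3540, 0.5313, -0.1736] → [-0.0053, 0.1126, -0.2780, -0.8263, 0.5163, 0.2250]
q̇ = J⁺·V = [0.2080, 0.8670, 0.5290, -0.1470]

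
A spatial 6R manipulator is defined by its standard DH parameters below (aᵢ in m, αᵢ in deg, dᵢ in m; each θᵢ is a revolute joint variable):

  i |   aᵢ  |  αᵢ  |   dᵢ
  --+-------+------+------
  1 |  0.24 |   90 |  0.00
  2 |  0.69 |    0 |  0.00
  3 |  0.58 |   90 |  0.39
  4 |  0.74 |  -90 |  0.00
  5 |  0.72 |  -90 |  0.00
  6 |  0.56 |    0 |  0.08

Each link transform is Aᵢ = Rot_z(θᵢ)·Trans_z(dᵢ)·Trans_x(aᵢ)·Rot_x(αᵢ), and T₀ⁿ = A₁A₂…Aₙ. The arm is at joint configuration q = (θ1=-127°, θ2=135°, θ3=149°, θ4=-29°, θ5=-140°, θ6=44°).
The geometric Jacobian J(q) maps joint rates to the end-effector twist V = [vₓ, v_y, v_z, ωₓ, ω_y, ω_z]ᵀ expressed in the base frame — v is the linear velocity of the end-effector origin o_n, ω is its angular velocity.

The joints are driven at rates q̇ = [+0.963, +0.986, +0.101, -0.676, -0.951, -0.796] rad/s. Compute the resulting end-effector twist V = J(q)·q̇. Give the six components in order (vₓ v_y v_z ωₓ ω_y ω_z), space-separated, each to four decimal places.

o_n = [0.4918, 0.7907, -0.0230]
J₁: ẑ×o_n = [-0.7907, 0.4918, 0.0000], ω = ẑ
J2: z=[-0.7986, 0.6018, 0.0000] o=[-0.1444, -0.1917, 0.0000] → [-0.0138, -0.0184, -1.1675, -0.7986, 0.6018, 0.0000]
J3: z=[-0.7986, 0.6018, 0.0000] o=[0.1492, 0.1980, 0.4879] → [-0.3075, -0.4080, -0.6796, -0.7986, 0.6018, 0.0000]
J4: z=[0.5839, 0.7749, -0.2419] o=[-0.2467, 0.3206, -0.0749] → [0.1539, -0.2090, -0.2978, 0.5839, 0.7749, -0.2419]
J5: z=[-0.7691, 0.4327, -0.4704] o=[-0.0544, -0.0203, -0.7029] → [0.6757, 0.2659, -0.8602, -0.7691, 0.4327, -0.4704]
J6: z=[0.6144, 0.2975, -0.7308] o=[0.0725, 0.5924, -0.3468] → [0.2412, -0.5054, -0.0029, 0.6144, 0.2975, -0.7308]
V = J·q̇ = [-1.7449, 0.7050, -0.1982, -1.0205, -0.5179, 2.1556]

-1.7449 0.7050 -0.1982 -1.0205 -0.5179 2.1556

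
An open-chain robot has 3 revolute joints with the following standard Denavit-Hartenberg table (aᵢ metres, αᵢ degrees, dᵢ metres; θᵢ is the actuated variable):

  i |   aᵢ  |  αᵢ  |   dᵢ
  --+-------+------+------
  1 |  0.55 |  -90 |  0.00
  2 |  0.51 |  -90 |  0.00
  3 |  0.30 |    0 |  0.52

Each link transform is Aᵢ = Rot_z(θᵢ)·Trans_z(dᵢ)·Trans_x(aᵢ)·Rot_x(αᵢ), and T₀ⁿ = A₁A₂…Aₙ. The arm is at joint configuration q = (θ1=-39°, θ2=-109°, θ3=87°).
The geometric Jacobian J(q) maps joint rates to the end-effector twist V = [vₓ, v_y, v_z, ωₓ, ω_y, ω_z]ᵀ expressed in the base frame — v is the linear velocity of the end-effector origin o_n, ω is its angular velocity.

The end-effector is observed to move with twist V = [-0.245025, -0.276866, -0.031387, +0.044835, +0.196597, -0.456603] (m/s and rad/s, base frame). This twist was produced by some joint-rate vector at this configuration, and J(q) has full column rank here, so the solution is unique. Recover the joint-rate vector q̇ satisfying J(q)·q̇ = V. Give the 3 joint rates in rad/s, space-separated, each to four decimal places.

o_n = [0.4880, -0.7807, 0.6664]
J₁: ẑ×o_n = [0.7807, 0.4880, -0.0000], ω = ẑ
J2: z=[0.6293, 0.7771, 0.0000] o=[0.4274, -0.3461, 0.0000] → [0.5179, -0.4194, -0.3205, 0.6293, 0.7771, 0.0000]
J3: z=[0.7348, -0.5950, 0.3256] o=[0.2984, -0.2416, 0.4822] → [0.0659, -0.0736, -0.2833, 0.7348, -0.5950, 0.3256]
q̇ = J⁺·V = [-0.4260, 0.1810, -0.0940]

-0.4260 0.1810 -0.0940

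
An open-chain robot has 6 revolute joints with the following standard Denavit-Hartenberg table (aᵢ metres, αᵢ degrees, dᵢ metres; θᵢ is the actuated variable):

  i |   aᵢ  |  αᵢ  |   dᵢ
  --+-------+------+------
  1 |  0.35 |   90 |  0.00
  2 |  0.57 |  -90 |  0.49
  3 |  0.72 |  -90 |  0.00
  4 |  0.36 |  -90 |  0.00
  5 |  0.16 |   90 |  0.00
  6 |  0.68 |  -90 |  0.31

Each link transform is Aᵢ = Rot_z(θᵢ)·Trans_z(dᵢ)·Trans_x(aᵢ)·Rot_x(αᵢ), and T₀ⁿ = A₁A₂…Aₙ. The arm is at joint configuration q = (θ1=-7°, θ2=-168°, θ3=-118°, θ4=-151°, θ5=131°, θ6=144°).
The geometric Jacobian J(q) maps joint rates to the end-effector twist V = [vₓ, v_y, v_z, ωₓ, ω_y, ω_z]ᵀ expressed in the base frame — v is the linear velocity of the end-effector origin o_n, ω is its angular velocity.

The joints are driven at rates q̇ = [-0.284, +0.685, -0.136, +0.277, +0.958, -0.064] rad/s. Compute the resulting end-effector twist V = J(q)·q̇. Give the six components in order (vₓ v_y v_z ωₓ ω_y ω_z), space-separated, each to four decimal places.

0.9714 -0.0221 -0.3747 -0.0587 -1.2846 -0.9567

o_n = [-0.1325, -0.6721, -0.8636]
J₁: ẑ×o_n = [0.6721, -0.1325, 0.0000], ω = ẑ
J2: z=[-0.1219, -0.9925, 0.0000] o=[0.3474, -0.0427, 0.0000] → [0.8571, -0.1052, -0.3996, -0.1219, -0.9925, 0.0000]
J3: z=[0.2064, -0.0253, -0.9781] o=[-0.2657, -0.4611, -0.1185] → [-0.1875, 0.0234, -0.0402, 0.2064, -0.0253, -0.9781]
J4: z=[-0.9144, -0.3607, -0.1836] o=[-0.0150, -1.1323, -0.0482] → [0.3786, -0.7240, -0.4632, -0.9144, -0.3607, -0.1836]
J5: z=[0.3493, -0.4742, -0.8082] o=[-0.0886, -0.8432, -0.2497] → [0.4294, 0.2499, 0.0390, 0.3493, -0.4742, -0.8082]
J6: z=[0.4456, 0.8428, -0.3019] o=[0.0433, -0.8839, -0.1688] → [-0.5216, 0.3626, 0.2425, 0.4456, 0.8428, -0.3019]
V = J·q̇ = [0.9714, -0.0221, -0.3747, -0.0587, -1.2846, -0.9567]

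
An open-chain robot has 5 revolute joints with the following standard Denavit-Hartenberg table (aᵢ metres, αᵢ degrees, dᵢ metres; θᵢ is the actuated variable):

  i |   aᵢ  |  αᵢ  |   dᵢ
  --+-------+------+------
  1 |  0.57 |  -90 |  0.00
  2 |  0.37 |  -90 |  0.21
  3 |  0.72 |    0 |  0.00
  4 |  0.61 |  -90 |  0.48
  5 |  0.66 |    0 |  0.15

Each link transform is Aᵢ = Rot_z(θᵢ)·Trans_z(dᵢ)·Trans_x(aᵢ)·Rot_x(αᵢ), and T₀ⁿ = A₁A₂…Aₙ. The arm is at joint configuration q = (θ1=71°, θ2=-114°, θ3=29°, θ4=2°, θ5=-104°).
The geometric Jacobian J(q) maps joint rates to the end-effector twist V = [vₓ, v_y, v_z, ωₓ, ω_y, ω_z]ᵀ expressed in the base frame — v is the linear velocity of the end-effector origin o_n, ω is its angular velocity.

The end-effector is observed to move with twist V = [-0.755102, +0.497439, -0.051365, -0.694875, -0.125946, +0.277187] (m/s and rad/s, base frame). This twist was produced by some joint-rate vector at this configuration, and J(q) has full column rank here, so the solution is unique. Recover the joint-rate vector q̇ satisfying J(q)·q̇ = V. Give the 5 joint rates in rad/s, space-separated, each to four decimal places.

o_n = [0.8179, 0.8409, 1.6511]
J₁: ẑ×o_n = [-0.8409, 0.8179, 0.0000], ω = ẑ
J2: z=[-0.9455, 0.3256, 0.0000] o=[0.1856, 0.5389, 0.0000] → [0.5375, 1.5611, -0.4913, -0.9455, 0.3256, 0.0000]
J3: z=[0.2974, 0.8638, 0.4067] o=[-0.0620, 0.4650, 0.3380] → [0.9813, -0.0327, -0.6482, 0.2974, 0.8638, 0.4067]
J4: z=[0.2974, 0.8638, 0.4067] o=[0.1847, 0.1092, 0.9133] → [0.3397, 0.0381, -0.3293, 0.2974, 0.8638, 0.4067]
J5: z=[0.8787, -0.0810, -0.4705] o=[0.5553, 0.2204, 1.5862] → [0.2867, -0.1806, 0.5664, 0.8787, -0.0810, -0.4705]
q̇ = J⁺·V = [0.1310, 0.1600, -0.7660, 0.5100, -0.5320]

0.1310 0.1600 -0.7660 0.5100 -0.5320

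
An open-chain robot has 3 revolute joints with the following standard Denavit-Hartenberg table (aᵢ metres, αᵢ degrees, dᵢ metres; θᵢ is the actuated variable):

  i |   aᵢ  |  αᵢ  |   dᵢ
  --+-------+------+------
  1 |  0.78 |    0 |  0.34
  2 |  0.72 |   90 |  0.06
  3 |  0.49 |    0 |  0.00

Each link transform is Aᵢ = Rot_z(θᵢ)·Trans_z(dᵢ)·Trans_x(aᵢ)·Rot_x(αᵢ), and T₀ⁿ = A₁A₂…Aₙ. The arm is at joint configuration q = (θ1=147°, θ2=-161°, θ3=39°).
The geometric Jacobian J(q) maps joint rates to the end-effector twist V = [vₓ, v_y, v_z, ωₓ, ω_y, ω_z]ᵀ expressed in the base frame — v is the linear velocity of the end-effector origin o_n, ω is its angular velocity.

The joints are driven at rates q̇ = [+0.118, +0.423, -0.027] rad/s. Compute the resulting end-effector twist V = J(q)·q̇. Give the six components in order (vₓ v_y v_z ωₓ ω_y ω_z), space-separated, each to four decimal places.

0.1020 0.4986 -0.0103 0.0065 0.0262 0.5410

o_n = [0.4139, 0.1585, 0.7084]
J₁: ẑ×o_n = [-0.1585, 0.4139, 0.0000], ω = ẑ
J2: z=[0.0000, 0.0000, 1.0000] o=[-0.6542, 0.4248, 0.3400] → [0.2663, 1.0681, -0.0000, 0.0000, 0.0000, 1.0000]
J3: z=[-0.2419, -0.9703, 0.0000] o=[0.0444, 0.2506, 0.4000] → [-0.2992, 0.0746, 0.3808, -0.2419, -0.9703, 0.0000]
V = J·q̇ = [0.1020, 0.4986, -0.0103, 0.0065, 0.0262, 0.5410]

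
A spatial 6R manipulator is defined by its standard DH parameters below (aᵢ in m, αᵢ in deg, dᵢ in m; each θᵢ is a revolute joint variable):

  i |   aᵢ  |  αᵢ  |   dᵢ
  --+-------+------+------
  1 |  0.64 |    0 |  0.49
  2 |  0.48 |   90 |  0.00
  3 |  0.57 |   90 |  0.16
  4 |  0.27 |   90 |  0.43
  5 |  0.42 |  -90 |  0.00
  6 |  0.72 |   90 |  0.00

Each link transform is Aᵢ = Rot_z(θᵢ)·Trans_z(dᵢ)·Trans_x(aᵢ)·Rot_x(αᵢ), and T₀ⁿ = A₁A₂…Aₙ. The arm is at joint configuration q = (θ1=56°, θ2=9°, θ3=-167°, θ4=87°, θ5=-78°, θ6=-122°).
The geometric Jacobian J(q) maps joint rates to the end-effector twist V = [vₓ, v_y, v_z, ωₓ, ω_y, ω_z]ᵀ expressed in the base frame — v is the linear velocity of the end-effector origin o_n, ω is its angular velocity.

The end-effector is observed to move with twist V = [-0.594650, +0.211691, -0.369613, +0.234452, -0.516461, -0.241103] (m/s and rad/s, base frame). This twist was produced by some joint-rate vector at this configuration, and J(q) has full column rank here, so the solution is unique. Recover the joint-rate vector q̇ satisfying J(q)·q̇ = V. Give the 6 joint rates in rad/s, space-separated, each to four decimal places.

0.8720 -0.8050 0.0820 -0.2960 0.4100 0.3790

o_n = [0.3993, -0.3405, 0.6037]
J₁: ẑ×o_n = [0.3405, 0.3993, -0.0000], ω = ẑ
J2: z=[0.0000, 0.0000, 1.0000] o=[0.3579, 0.5306, 0.4900] → [0.8711, 0.0414, -0.0000, 0.0000, 0.0000, 1.0000]
J3: z=[0.9063, -0.4226, 0.0000] o=[0.5607, 0.9656, 0.4900] → [-0.0480, -0.1030, -1.2520, 0.9063, -0.4226, 0.0000]
J4: z=[-0.0951, -0.2039, 0.9744] o=[0.4710, 0.3946, 0.3618] → [0.6670, -0.0469, 0.0553, -0.0951, -0.2039, 0.9744]
J5: z=[-0.4587, -0.8598, -0.2246] o=[0.6687, 0.1805, 0.7776] → [0.0325, -0.0192, 0.0073, -0.4587, -0.8598, -0.2246]
J6: z=[0.8444, -0.5004, 0.1911] o=[0.7849, 0.2234, 0.3763] → [-0.0061, -0.2657, -0.6691, 0.8444, -0.5004, 0.1911]
q̇ = J⁺·V = [0.8720, -0.8050, 0.0820, -0.2960, 0.4100, 0.3790]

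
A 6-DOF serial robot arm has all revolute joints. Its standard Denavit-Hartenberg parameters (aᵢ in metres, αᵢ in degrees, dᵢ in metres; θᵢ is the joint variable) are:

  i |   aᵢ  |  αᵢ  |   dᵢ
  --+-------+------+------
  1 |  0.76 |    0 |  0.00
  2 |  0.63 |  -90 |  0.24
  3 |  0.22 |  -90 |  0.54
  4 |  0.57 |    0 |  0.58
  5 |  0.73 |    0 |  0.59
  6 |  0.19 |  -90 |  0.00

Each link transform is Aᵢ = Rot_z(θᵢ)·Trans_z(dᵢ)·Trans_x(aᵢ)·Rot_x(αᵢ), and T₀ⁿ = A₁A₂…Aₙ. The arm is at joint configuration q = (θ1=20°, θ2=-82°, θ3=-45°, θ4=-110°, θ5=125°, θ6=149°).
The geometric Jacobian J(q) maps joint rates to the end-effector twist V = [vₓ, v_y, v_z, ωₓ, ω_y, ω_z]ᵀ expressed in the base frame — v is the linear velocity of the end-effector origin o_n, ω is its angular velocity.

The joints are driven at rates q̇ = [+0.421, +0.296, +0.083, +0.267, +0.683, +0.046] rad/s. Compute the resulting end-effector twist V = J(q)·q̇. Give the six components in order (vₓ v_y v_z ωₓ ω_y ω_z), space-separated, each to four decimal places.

o_n = [2.3168, -0.9770, -0.2001]
J₁: ẑ×o_n = [0.9770, 2.3168, -0.0000], ω = ẑ
J2: z=[0.0000, 0.0000, 1.0000] o=[0.7142, 0.2599, 0.0000] → [1.2369, 1.6026, -0.0000, 0.0000, 0.0000, 1.0000]
J3: z=[0.8829, 0.4695, 0.0000] o=[1.0099, -0.2963, 0.2400] → [-0.2066, 0.3886, -1.2145, 0.8829, 0.4695, 0.0000]
J4: z=[0.3320, -0.6243, -0.7071] o=[1.5598, -0.1802, 0.3956] → [-0.1915, -0.3375, 0.2081, 0.3320, -0.6243, -0.7071]
J5: z=[0.3320, -0.6243, -0.7071] o=[2.1605, -0.1691, -0.1524] → [-0.5414, -0.0946, -0.1706, 0.3320, -0.6243, -0.7071]
J6: z=[0.3320, -0.6243, -0.7071] o=[2.4236, -1.0664, -0.0710] → [0.1439, 0.1184, -0.0370, 0.3320, -0.6243, -0.7071]
V = J·q̇ = [0.3460, 1.3327, -0.1635, 0.4039, -0.5829, 0.0127]

0.3460 1.3327 -0.1635 0.4039 -0.5829 0.0127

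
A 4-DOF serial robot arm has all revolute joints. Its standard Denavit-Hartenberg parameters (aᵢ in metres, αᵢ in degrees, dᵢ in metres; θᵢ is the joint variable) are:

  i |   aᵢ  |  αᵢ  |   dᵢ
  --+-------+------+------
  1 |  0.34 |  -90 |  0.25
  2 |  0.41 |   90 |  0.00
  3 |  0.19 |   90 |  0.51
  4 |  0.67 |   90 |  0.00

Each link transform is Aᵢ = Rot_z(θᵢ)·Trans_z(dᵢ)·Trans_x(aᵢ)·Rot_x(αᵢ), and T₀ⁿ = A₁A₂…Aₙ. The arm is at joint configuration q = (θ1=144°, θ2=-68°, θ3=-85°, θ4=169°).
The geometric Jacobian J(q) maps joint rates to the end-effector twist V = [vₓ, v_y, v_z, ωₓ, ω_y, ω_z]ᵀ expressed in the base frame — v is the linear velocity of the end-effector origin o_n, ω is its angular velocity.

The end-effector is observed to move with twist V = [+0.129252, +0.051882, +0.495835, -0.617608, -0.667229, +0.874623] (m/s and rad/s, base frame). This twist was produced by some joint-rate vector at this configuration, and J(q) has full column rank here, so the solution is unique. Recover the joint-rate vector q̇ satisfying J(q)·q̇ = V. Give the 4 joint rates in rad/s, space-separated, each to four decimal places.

0.0080 0.8290 0.2250 -0.8470

o_n = [-0.1824, -0.4434, 0.8313]
J₁: ẑ×o_n = [0.4434, -0.1824, 0.0000], ω = ẑ
J2: z=[-0.5878, -0.8090, 0.0000] o=[-0.2751, 0.1998, 0.2500] → [-0.4703, 0.3417, 0.4531, -0.5878, -0.8090, 0.0000]
J3: z=[0.7501, -0.5450, 0.3746] o=[-0.3993, 0.2901, 0.6301] → [0.1652, -0.0696, -0.4320, 0.7501, -0.5450, 0.3746]
J4: z=[0.3531, -0.1488, -0.9237] o=[0.0895, 0.1690, 0.8365] → [-0.5648, 0.2529, -0.2567, 0.3531, -0.1488, -0.9237]
q̇ = J⁺·V = [0.0080, 0.8290, 0.2250, -0.8470]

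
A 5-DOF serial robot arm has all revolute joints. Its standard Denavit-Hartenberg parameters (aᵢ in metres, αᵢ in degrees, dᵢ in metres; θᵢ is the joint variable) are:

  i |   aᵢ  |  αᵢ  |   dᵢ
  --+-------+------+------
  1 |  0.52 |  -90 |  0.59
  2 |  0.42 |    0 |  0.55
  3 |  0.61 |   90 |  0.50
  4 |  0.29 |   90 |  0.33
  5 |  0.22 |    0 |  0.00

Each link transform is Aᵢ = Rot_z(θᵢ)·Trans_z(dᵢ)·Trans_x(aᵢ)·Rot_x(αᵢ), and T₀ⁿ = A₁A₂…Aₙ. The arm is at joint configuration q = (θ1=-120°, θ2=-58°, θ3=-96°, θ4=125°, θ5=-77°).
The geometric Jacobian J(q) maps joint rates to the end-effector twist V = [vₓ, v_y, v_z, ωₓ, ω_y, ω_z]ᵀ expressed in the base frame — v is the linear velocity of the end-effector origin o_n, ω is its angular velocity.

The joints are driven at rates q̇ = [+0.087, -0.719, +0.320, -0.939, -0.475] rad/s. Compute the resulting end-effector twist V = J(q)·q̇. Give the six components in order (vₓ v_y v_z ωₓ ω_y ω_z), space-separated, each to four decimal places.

0.4500 0.5251 0.1521 -0.9622 -0.3236 0.7604

o_n = [0.9909, -0.9400, 1.0243]
J₁: ẑ×o_n = [0.9400, 0.9909, -0.0000], ω = ẑ
J2: z=[0.8660, -0.5000, 0.0000] o=[-0.2600, -0.4503, 0.5900] → [-0.2171, -0.3761, 0.2014, 0.8660, -0.5000, 0.0000]
J3: z=[0.8660, -0.5000, 0.0000] o=[0.1050, -0.9181, 0.9462] → [-0.0391, -0.0676, 0.4239, 0.8660, -0.5000, 0.0000]
J4: z=[0.2192, 0.3796, -0.8988] o=[0.8122, -0.6933, 1.2136] → [-0.2936, -0.1191, -0.1219, 0.2192, 0.3796, -0.8988]
J5: z=[0.8649, 0.3508, 0.3591] o=[1.0155, -0.8162, 0.8441] → [0.1077, -0.1647, -0.0984, 0.8649, 0.3508, 0.3591]
V = J·q̇ = [0.4500, 0.5251, 0.1521, -0.9622, -0.3236, 0.7604]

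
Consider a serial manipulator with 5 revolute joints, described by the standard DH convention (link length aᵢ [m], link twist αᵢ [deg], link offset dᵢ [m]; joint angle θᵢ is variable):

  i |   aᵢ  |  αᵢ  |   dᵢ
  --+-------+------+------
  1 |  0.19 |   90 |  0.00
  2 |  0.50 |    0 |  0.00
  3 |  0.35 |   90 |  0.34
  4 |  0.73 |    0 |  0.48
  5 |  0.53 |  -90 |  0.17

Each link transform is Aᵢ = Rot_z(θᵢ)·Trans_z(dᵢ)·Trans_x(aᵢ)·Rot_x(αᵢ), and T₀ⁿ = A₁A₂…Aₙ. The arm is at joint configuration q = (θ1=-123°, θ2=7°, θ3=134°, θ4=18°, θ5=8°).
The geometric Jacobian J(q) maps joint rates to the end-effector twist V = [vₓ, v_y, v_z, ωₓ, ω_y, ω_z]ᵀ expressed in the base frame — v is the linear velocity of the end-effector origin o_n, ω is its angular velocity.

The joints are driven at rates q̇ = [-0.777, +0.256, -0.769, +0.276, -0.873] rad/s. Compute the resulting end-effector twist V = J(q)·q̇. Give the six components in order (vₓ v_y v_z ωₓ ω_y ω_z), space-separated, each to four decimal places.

0.1041 -0.1333 0.5715 0.6349 0.0357 -1.2410

o_n = [-0.6221, 0.5071, 1.5230]
J₁: ẑ×o_n = [-0.5071, -0.6221, 0.0000], ω = ẑ
J2: z=[-0.8387, 0.5446, 0.0000] o=[-0.1035, -0.1593, 0.0000] → [0.8295, 1.2773, -0.2764, -0.8387, 0.5446, 0.0000]
J3: z=[-0.8387, 0.5446, 0.0000] o=[-0.3738, -0.5756, 0.0609] → [0.7963, 1.2262, -0.7727, -0.8387, 0.5446, 0.0000]
J4: z=[-0.3428, -0.5278, 0.7771] o=[-0.5108, -0.1623, 0.2812] → [-1.1756, 0.3391, -0.2882, -0.3428, -0.5278, 0.7771]
J5: z=[-0.3428, -0.5278, 0.7771] o=[-0.5706, 0.1598, 1.0911] → [-0.4978, 0.1080, -0.1462, -0.3428, -0.5278, 0.7771]
V = J·q̇ = [0.1041, -0.1333, 0.5715, 0.6349, 0.0357, -1.2410]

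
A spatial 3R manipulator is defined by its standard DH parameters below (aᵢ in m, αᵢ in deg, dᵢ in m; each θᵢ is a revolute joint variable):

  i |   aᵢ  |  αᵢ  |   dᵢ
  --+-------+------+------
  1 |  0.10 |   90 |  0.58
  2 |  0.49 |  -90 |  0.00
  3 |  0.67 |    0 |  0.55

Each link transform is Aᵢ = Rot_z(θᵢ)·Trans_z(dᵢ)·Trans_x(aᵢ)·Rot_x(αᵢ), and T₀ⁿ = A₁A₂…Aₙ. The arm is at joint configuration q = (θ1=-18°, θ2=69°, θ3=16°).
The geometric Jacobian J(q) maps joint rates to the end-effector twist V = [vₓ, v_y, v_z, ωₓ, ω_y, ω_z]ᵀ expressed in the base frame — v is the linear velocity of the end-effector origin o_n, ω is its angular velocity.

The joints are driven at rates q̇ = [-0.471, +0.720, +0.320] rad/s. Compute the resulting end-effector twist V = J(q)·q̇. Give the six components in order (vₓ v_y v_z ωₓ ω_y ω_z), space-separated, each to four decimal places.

o_n = [0.0504, 0.1778, 1.8358]
J₁: ẑ×o_n = [-0.1778, 0.0504, 0.0000], ω = ẑ
J2: z=[-0.3090, -0.9511, 0.0000] o=[0.0951, -0.0309, 0.5800] → [-1.1944, 0.3881, -0.1071, -0.3090, -0.9511, 0.0000]
J3: z=[-0.8879, 0.2885, 0.3584] o=[0.2621, -0.0852, 1.0375] → [0.1361, 0.6330, -0.1724, -0.8879, 0.2885, 0.3584]
V = J·q̇ = [-0.7326, 0.4582, -0.1323, -0.5066, -0.5924, -0.3563]

-0.7326 0.4582 -0.1323 -0.5066 -0.5924 -0.3563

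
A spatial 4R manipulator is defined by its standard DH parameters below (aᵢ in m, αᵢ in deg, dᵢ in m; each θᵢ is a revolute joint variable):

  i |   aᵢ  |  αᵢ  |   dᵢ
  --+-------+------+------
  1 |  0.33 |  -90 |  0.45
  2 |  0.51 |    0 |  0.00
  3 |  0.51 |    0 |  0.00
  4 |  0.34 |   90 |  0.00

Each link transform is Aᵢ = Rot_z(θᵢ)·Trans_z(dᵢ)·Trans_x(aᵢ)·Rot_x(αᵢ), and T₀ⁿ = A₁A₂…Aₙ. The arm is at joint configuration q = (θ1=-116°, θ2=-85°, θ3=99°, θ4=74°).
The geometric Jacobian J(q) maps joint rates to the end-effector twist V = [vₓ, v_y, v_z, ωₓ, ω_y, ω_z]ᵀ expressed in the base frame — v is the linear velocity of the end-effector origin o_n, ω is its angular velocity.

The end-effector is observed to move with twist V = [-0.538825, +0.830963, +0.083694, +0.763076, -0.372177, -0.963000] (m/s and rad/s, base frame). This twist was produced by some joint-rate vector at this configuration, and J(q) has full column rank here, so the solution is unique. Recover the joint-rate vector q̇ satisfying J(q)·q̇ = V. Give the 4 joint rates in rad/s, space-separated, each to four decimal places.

o_n = [-0.3863, -0.7920, 0.4949]
J₁: ẑ×o_n = [0.7920, -0.3863, 0.0000], ω = ẑ
J2: z=[0.8988, -0.4384, 0.0000] o=[-0.1447, -0.2966, 0.4500] → [-0.0197, -0.0403, -0.5512, 0.8988, -0.4384, 0.0000]
J3: z=[0.8988, -0.4384, 0.0000] o=[-0.1641, -0.3366, 0.9581] → [0.2030, 0.4163, -0.5067, 0.8988, -0.4384, 0.0000]
J4: z=[0.8988, -0.4384, 0.0000] o=[-0.3811, -0.7813, 0.8347] → [0.1490, 0.3054, -0.0119, 0.8988, -0.4384, 0.0000]
q̇ = J⁺·V = [-0.9630, -0.4730, 0.3260, 0.9960]

-0.9630 -0.4730 0.3260 0.9960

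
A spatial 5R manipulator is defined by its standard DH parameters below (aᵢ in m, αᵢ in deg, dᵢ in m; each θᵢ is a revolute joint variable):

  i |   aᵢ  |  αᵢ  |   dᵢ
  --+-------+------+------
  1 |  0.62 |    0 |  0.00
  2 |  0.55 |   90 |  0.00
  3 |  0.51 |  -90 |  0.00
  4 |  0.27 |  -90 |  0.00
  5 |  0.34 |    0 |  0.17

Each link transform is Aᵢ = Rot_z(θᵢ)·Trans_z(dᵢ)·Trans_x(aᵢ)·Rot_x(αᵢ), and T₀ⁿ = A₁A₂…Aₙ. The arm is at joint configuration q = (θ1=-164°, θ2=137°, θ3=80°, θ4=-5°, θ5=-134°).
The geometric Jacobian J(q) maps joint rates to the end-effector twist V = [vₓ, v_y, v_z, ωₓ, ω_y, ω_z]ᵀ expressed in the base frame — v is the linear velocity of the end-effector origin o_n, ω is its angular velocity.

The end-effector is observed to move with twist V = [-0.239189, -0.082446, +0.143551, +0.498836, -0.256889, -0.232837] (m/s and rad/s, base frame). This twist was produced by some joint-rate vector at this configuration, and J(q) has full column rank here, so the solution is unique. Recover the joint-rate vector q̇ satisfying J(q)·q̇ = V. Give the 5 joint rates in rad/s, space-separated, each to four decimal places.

0.1740 -0.3410 0.3750 -0.5640 0.3740

o_n = [-0.1586, -0.2070, 0.5925]
J₁: ẑ×o_n = [0.2070, -0.1586, 0.0000], ω = ẑ
J2: z=[0.0000, 0.0000, 1.0000] o=[-0.5960, -0.1709, 0.0000] → [0.0361, 0.4374, -0.0000, 0.0000, 0.0000, 1.0000]
J3: z=[-0.4540, -0.8910, 0.0000] o=[-0.1059, -0.4206, 0.0000] → [-0.5279, 0.2690, -0.1439, -0.4540, -0.8910, 0.0000]
J4: z=[-0.8775, 0.4471, 0.1736] o=[-0.0270, -0.4608, 0.5023] → [-0.0037, 0.0563, -0.1639, -0.8775, 0.4471, 0.1736]
J5: z=[0.4657, 0.8807, 0.0858] o=[0.0039, -0.5030, 0.7671] → [-0.1792, 0.0674, 0.2810, 0.4657, 0.8807, 0.0858]
q̇ = J⁺·V = [0.1740, -0.3410, 0.3750, -0.5640, 0.3740]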